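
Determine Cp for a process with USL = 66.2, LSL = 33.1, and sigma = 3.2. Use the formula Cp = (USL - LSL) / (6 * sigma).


Cp = (66.2 - 33.1) / (6 * 3.2)

1.72


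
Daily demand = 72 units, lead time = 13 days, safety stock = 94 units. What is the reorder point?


Formula: ROP = (Daily Demand * Lead Time) + Safety Stock
Demand during lead time = 72 * 13 = 936 units
ROP = 936 + 94 = 1030 units

1030 units


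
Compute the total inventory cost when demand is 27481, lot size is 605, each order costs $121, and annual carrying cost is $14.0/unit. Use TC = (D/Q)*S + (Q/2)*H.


TC = 27481/605 * 121 + 605/2 * 14.0

$9731.20


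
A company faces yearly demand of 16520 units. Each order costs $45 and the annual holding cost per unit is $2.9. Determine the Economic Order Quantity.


Formula: EOQ = sqrt(2 * D * S / H)
Numerator: 2 * 16520 * 45 = 1486800
2DS/H = 1486800 / 2.9 = 512689.7
EOQ = sqrt(512689.7) = 716.0 units

716.0 units


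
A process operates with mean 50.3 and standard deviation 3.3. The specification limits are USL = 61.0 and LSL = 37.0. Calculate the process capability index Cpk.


Cpu = (61.0 - 50.3) / (3 * 3.3) = 1.08
Cpl = (50.3 - 37.0) / (3 * 3.3) = 1.34
Cpk = min(1.08, 1.34) = 1.08

1.08


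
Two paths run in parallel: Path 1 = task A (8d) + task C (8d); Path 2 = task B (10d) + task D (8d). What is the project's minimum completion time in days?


Path 1 = 8 + 8 = 16 days
Path 2 = 10 + 8 = 18 days
Duration = max(16, 18) = 18 days

18 days


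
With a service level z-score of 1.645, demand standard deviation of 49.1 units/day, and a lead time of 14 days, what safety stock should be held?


Formula: SS = z * sigma_d * sqrt(LT)
sqrt(LT) = sqrt(14) = 3.7417
SS = 1.645 * 49.1 * 3.7417
SS = 302.2 units

302.2 units


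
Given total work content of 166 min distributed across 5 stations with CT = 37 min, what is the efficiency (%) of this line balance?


Formula: Efficiency = Sum of Task Times / (N_stations * CT) * 100
Total station capacity = 5 stations * 37 min = 185 min
Efficiency = 166 / 185 * 100 = 89.7%

89.7%


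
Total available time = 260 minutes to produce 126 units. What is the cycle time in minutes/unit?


Formula: CT = Available Time / Number of Units
CT = 260 min / 126 units
CT = 2.06 min/unit

2.06 min/unit


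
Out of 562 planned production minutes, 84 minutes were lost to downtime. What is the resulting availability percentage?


Formula: Availability = (Planned Time - Downtime) / Planned Time * 100
Uptime = 562 - 84 = 478 min
Availability = 478 / 562 * 100 = 85.1%

85.1%


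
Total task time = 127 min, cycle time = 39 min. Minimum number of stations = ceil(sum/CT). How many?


Formula: N_min = ceil(Sum of Task Times / Cycle Time)
N_min = ceil(127 min / 39 min) = ceil(3.2564)
N_min = 4 stations

4


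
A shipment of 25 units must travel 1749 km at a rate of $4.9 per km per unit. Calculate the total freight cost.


TC = dist * cost * units = 1749 * 4.9 * 25 = $214252.50

$214252.50


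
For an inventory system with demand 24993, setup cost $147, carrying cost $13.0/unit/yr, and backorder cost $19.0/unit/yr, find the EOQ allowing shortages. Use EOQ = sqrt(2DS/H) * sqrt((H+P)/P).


Formula: EOQ* = sqrt(2DS/H) * sqrt((H+P)/P)
Base EOQ = sqrt(2*24993*147/13.0) = 751.82 units
Correction = sqrt((13.0+19.0)/19.0) = 1.29777
EOQ* = 751.82 * 1.29777 = 975.7 units

975.7 units


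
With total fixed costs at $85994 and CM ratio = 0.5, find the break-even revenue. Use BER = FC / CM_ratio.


Formula: BER = Fixed Costs / Contribution Margin Ratio
BER = $85994 / 0.5
BER = $171988.00 (to the nearest cent)

$171988.00


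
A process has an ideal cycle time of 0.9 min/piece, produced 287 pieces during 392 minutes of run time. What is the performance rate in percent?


Formula: Performance = (Ideal CT * Total Count) / Run Time * 100
Ideal output time = 0.9 * 287 = 258.3 min
Performance = 258.3 / 392 * 100 = 65.9%

65.9%


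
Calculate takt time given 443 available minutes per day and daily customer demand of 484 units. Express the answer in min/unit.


Formula: Takt Time = Available Production Time / Customer Demand
Takt = 443 min/day / 484 units/day
Takt = 0.92 min/unit

0.92 min/unit


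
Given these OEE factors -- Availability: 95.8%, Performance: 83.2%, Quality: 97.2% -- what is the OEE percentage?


Formula: OEE = Availability * Performance * Quality / 10000
A * P = 95.8% * 83.2% / 100 = 79.71%
OEE = 79.71% * 97.2% / 100 = 77.5%

77.5%


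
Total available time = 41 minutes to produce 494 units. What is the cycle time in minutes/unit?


Formula: CT = Available Time / Number of Units
CT = 41 min / 494 units
CT = 0.08 min/unit

0.08 min/unit


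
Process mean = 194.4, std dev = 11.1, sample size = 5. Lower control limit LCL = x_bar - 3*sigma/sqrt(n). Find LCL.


LCL = 194.4 - 3 * 11.1 / sqrt(5)

179.51


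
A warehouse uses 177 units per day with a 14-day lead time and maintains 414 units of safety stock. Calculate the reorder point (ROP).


Formula: ROP = (Daily Demand * Lead Time) + Safety Stock
Demand during lead time = 177 * 14 = 2478 units
ROP = 2478 + 414 = 2892 units

2892 units


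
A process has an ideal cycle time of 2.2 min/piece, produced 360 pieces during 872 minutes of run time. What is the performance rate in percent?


Formula: Performance = (Ideal CT * Total Count) / Run Time * 100
Ideal output time = 2.2 * 360 = 792.0 min
Performance = 792.0 / 872 * 100 = 90.8%

90.8%


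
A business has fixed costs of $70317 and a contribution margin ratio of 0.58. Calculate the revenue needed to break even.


Formula: BER = Fixed Costs / Contribution Margin Ratio
BER = $70317 / 0.58
BER = $121236.21 (to the nearest cent)

$121236.21


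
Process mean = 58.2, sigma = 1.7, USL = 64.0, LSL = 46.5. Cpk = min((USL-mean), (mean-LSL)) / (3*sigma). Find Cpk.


Cpu = (64.0 - 58.2) / (3 * 1.7) = 1.14
Cpl = (58.2 - 46.5) / (3 * 1.7) = 2.29
Cpk = min(1.14, 2.29) = 1.14

1.14


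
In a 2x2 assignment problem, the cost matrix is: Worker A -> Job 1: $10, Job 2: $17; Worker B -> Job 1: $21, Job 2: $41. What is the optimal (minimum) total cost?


Option 1: A->1 + B->2 = $10 + $41 = $51
Option 2: A->2 + B->1 = $17 + $21 = $38
Min cost = min($51, $38) = $38

$38


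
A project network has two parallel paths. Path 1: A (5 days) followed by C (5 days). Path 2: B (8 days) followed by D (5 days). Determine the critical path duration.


Path 1 = 5 + 5 = 10 days
Path 2 = 8 + 5 = 13 days
Duration = max(10, 13) = 13 days

13 days


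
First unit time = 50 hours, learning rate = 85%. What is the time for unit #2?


Formula: T_n = T_1 * (learning_rate)^(log2(n)) where learning_rate = rate/100
Doublings = log2(2) = 1
T_n = 50 * 0.85^1
T_n = 50 * 0.85 = 42.5 hours

42.5 hours


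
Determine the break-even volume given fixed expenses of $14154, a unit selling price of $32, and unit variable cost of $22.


Formula: BEQ = Fixed Costs / (Price - Variable Cost)
Contribution margin = $32 - $22 = $10/unit
BEQ = ceil($14154 / $10/unit) = ceil(1415.4) = 1416 units

1416 units


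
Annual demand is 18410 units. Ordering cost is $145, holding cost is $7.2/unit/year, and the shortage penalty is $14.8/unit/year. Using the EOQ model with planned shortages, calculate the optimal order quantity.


Formula: EOQ* = sqrt(2DS/H) * sqrt((H+P)/P)
Base EOQ = sqrt(2*18410*145/7.2) = 861.11 units
Correction = sqrt((7.2+14.8)/14.8) = 1.21922
EOQ* = 861.11 * 1.21922 = 1049.9 units

1049.9 units


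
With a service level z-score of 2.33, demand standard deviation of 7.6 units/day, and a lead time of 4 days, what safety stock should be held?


Formula: SS = z * sigma_d * sqrt(LT)
sqrt(LT) = sqrt(4) = 2.0
SS = 2.33 * 7.6 * 2.0
SS = 35.4 units

35.4 units


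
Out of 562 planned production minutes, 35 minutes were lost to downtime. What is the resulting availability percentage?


Formula: Availability = (Planned Time - Downtime) / Planned Time * 100
Uptime = 562 - 35 = 527 min
Availability = 527 / 562 * 100 = 93.8%

93.8%


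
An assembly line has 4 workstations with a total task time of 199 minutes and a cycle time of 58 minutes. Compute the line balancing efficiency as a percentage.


Formula: Efficiency = Sum of Task Times / (N_stations * CT) * 100
Total station capacity = 4 stations * 58 min = 232 min
Efficiency = 199 / 232 * 100 = 85.8%

85.8%


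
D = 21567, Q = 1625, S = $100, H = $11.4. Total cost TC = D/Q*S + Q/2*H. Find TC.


TC = 21567/1625 * 100 + 1625/2 * 11.4

$10589.70


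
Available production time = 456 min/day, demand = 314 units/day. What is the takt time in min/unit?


Formula: Takt Time = Available Production Time / Customer Demand
Takt = 456 min/day / 314 units/day
Takt = 1.45 min/unit

1.45 min/unit


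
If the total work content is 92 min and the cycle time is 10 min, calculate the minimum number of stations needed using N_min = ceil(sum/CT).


Formula: N_min = ceil(Sum of Task Times / Cycle Time)
N_min = ceil(92 min / 10 min) = ceil(9.2)
N_min = 10 stations

10


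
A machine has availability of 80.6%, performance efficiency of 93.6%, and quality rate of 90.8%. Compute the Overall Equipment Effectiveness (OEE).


Formula: OEE = Availability * Performance * Quality / 10000
A * P = 80.6% * 93.6% / 100 = 75.44%
OEE = 75.44% * 90.8% / 100 = 68.5%

68.5%


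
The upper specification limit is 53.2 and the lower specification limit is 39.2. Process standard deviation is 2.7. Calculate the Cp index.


Cp = (53.2 - 39.2) / (6 * 2.7)

0.86


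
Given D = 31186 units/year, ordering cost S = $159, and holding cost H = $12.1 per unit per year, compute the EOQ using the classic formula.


Formula: EOQ = sqrt(2 * D * S / H)
Numerator: 2 * 31186 * 159 = 9917148
2DS/H = 9917148 / 12.1 = 819599.0
EOQ = sqrt(819599.0) = 905.3 units

905.3 units


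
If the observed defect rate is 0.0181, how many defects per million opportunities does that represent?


DPMO = defect_rate * 1000000 = 0.0181 * 1000000

18100


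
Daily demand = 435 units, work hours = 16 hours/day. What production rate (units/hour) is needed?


Formula: Production Rate = Daily Demand / Available Hours
Rate = 435 units/day / 16 hours/day
Rate = 27.2 units/hour

27.2 units/hour


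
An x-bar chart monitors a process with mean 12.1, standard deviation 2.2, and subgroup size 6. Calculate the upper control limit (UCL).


UCL = 12.1 + 3 * 2.2 / sqrt(6)

14.79


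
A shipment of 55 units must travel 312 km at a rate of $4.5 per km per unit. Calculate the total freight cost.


TC = dist * cost * units = 312 * 4.5 * 55 = $77220.00

$77220.00


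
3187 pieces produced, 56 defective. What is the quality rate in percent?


Formula: Quality Rate = Good Pieces / Total Pieces * 100
Good pieces = 3187 - 56 = 3131
QR = 3131 / 3187 * 100 = 98.2%

98.2%


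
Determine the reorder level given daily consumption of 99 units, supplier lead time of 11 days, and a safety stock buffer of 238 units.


Formula: ROP = (Daily Demand * Lead Time) + Safety Stock
Demand during lead time = 99 * 11 = 1089 units
ROP = 1089 + 238 = 1327 units

1327 units


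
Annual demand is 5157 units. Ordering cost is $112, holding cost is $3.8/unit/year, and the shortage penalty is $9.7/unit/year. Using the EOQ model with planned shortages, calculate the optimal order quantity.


Formula: EOQ* = sqrt(2DS/H) * sqrt((H+P)/P)
Base EOQ = sqrt(2*5157*112/3.8) = 551.35 units
Correction = sqrt((3.8+9.7)/9.7) = 1.17973
EOQ* = 551.35 * 1.17973 = 650.4 units

650.4 units


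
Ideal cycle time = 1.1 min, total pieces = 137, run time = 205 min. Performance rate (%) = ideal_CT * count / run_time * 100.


Formula: Performance = (Ideal CT * Total Count) / Run Time * 100
Ideal output time = 1.1 * 137 = 150.7 min
Performance = 150.7 / 205 * 100 = 73.5%

73.5%


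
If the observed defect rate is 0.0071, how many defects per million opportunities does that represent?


DPMO = defect_rate * 1000000 = 0.0071 * 1000000

7100


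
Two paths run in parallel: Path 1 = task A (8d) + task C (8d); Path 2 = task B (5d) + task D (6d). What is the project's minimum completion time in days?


Path 1 = 8 + 8 = 16 days
Path 2 = 5 + 6 = 11 days
Duration = max(16, 11) = 16 days

16 days


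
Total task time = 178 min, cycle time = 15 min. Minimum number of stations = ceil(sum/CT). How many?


Formula: N_min = ceil(Sum of Task Times / Cycle Time)
N_min = ceil(178 min / 15 min) = ceil(11.8667)
N_min = 12 stations

12


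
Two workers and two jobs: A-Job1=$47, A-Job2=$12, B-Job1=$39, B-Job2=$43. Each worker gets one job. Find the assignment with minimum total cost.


Option 1: A->1 + B->2 = $47 + $43 = $90
Option 2: A->2 + B->1 = $12 + $39 = $51
Min cost = min($90, $51) = $51

$51


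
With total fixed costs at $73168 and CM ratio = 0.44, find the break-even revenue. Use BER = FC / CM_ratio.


Formula: BER = Fixed Costs / Contribution Margin Ratio
BER = $73168 / 0.44
BER = $166290.91 (to the nearest cent)

$166290.91


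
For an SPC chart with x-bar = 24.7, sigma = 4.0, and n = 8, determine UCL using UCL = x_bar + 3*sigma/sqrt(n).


UCL = 24.7 + 3 * 4.0 / sqrt(8)

28.94


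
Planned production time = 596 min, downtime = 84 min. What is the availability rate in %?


Formula: Availability = (Planned Time - Downtime) / Planned Time * 100
Uptime = 596 - 84 = 512 min
Availability = 512 / 596 * 100 = 85.9%

85.9%


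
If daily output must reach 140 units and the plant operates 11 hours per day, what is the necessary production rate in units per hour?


Formula: Production Rate = Daily Demand / Available Hours
Rate = 140 units/day / 11 hours/day
Rate = 12.7 units/hour

12.7 units/hour


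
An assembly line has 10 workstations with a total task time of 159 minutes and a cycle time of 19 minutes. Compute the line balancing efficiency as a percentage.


Formula: Efficiency = Sum of Task Times / (N_stations * CT) * 100
Total station capacity = 10 stations * 19 min = 190 min
Efficiency = 159 / 190 * 100 = 83.7%

83.7%


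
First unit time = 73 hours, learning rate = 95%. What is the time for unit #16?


Formula: T_n = T_1 * (learning_rate)^(log2(n)) where learning_rate = rate/100
Doublings = log2(16) = 4
T_n = 73 * 0.95^4
T_n = 73 * 0.8145 = 59.5 hours

59.5 hours


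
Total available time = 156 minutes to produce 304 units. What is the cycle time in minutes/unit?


Formula: CT = Available Time / Number of Units
CT = 156 min / 304 units
CT = 0.51 min/unit

0.51 min/unit


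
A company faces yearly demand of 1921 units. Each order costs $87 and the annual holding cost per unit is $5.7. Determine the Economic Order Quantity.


Formula: EOQ = sqrt(2 * D * S / H)
Numerator: 2 * 1921 * 87 = 334254
2DS/H = 334254 / 5.7 = 58641.1
EOQ = sqrt(58641.1) = 242.2 units

242.2 units


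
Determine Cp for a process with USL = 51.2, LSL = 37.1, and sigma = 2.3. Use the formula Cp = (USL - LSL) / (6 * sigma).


Cp = (51.2 - 37.1) / (6 * 2.3)

1.02


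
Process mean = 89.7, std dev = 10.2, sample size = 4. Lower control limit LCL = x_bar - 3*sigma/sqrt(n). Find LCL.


LCL = 89.7 - 3 * 10.2 / sqrt(4)

74.4


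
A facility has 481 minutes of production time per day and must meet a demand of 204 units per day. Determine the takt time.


Formula: Takt Time = Available Production Time / Customer Demand
Takt = 481 min/day / 204 units/day
Takt = 2.36 min/unit

2.36 min/unit


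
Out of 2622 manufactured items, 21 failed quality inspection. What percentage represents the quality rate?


Formula: Quality Rate = Good Pieces / Total Pieces * 100
Good pieces = 2622 - 21 = 2601
QR = 2601 / 2622 * 100 = 99.2%

99.2%


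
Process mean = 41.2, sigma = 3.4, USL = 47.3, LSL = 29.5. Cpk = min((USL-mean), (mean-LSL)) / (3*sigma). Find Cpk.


Cpu = (47.3 - 41.2) / (3 * 3.4) = 0.6
Cpl = (41.2 - 29.5) / (3 * 3.4) = 1.15
Cpk = min(0.6, 1.15) = 0.6

0.6


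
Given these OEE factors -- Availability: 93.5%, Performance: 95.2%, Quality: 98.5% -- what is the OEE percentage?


Formula: OEE = Availability * Performance * Quality / 10000
A * P = 93.5% * 95.2% / 100 = 89.01%
OEE = 89.01% * 98.5% / 100 = 87.7%

87.7%


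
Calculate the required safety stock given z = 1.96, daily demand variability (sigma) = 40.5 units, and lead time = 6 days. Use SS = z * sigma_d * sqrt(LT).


Formula: SS = z * sigma_d * sqrt(LT)
sqrt(LT) = sqrt(6) = 2.4495
SS = 1.96 * 40.5 * 2.4495
SS = 194.4 units

194.4 units


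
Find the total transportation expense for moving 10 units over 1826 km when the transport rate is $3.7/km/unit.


TC = dist * cost * units = 1826 * 3.7 * 10 = $67562.00

$67562.00


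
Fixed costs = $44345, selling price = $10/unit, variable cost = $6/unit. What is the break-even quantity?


Formula: BEQ = Fixed Costs / (Price - Variable Cost)
Contribution margin = $10 - $6 = $4/unit
BEQ = ceil($44345 / $4/unit) = ceil(11086.25) = 11087 units

11087 units


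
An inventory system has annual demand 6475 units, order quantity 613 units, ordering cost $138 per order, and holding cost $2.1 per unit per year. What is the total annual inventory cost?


TC = 6475/613 * 138 + 613/2 * 2.1

$2101.32


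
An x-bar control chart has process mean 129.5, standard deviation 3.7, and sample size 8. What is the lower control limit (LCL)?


LCL = 129.5 - 3 * 3.7 / sqrt(8)

125.58


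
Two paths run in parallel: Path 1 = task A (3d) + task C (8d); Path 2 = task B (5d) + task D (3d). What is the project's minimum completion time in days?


Path 1 = 3 + 8 = 11 days
Path 2 = 5 + 3 = 8 days
Duration = max(11, 8) = 11 days

11 days


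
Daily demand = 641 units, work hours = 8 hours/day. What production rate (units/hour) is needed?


Formula: Production Rate = Daily Demand / Available Hours
Rate = 641 units/day / 8 hours/day
Rate = 80.1 units/hour

80.1 units/hour


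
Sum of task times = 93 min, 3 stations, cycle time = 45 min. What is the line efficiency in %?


Formula: Efficiency = Sum of Task Times / (N_stations * CT) * 100
Total station capacity = 3 stations * 45 min = 135 min
Efficiency = 93 / 135 * 100 = 68.9%

68.9%


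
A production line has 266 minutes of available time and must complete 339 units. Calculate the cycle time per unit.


Formula: CT = Available Time / Number of Units
CT = 266 min / 339 units
CT = 0.78 min/unit

0.78 min/unit


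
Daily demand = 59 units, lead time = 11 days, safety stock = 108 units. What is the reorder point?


Formula: ROP = (Daily Demand * Lead Time) + Safety Stock
Demand during lead time = 59 * 11 = 649 units
ROP = 649 + 108 = 757 units

757 units


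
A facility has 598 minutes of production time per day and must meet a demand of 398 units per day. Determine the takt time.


Formula: Takt Time = Available Production Time / Customer Demand
Takt = 598 min/day / 398 units/day
Takt = 1.5 min/unit

1.5 min/unit


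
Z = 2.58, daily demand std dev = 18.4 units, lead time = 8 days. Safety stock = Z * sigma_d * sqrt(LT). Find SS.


Formula: SS = z * sigma_d * sqrt(LT)
sqrt(LT) = sqrt(8) = 2.8284
SS = 2.58 * 18.4 * 2.8284
SS = 134.3 units

134.3 units


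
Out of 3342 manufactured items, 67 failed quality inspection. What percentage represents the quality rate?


Formula: Quality Rate = Good Pieces / Total Pieces * 100
Good pieces = 3342 - 67 = 3275
QR = 3275 / 3342 * 100 = 98.0%

98.0%


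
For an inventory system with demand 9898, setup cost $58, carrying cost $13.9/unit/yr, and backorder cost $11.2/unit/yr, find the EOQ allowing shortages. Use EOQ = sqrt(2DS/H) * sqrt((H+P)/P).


Formula: EOQ* = sqrt(2DS/H) * sqrt((H+P)/P)
Base EOQ = sqrt(2*9898*58/13.9) = 287.41 units
Correction = sqrt((13.9+11.2)/11.2) = 1.49702
EOQ* = 287.41 * 1.49702 = 430.3 units

430.3 units


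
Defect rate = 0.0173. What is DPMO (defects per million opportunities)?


DPMO = defect_rate * 1000000 = 0.0173 * 1000000

17300


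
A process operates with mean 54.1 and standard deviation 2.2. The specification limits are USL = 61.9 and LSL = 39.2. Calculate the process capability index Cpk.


Cpu = (61.9 - 54.1) / (3 * 2.2) = 1.18
Cpl = (54.1 - 39.2) / (3 * 2.2) = 2.26
Cpk = min(1.18, 2.26) = 1.18

1.18


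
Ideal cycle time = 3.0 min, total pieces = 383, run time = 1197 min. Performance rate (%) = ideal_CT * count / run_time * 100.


Formula: Performance = (Ideal CT * Total Count) / Run Time * 100
Ideal output time = 3.0 * 383 = 1149.0 min
Performance = 1149.0 / 1197 * 100 = 96.0%

96.0%


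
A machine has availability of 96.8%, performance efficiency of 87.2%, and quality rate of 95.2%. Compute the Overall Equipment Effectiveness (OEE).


Formula: OEE = Availability * Performance * Quality / 10000
A * P = 96.8% * 87.2% / 100 = 84.41%
OEE = 84.41% * 95.2% / 100 = 80.4%

80.4%


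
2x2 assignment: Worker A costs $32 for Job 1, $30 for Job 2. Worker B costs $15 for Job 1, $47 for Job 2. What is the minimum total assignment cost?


Option 1: A->1 + B->2 = $32 + $47 = $79
Option 2: A->2 + B->1 = $30 + $15 = $45
Min cost = min($79, $45) = $45

$45


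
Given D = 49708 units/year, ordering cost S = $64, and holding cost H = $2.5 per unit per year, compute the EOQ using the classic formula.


Formula: EOQ = sqrt(2 * D * S / H)
Numerator: 2 * 49708 * 64 = 6362624
2DS/H = 6362624 / 2.5 = 2545049.6
EOQ = sqrt(2545049.6) = 1595.3 units

1595.3 units


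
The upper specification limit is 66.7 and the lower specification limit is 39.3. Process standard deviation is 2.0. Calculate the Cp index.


Cp = (66.7 - 39.3) / (6 * 2.0)

2.28


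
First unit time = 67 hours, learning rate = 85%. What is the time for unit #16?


Formula: T_n = T_1 * (learning_rate)^(log2(n)) where learning_rate = rate/100
Doublings = log2(16) = 4
T_n = 67 * 0.85^4
T_n = 67 * 0.522 = 35.0 hours

35.0 hours


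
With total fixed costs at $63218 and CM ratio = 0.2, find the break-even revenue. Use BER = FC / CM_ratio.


Formula: BER = Fixed Costs / Contribution Margin Ratio
BER = $63218 / 0.2
BER = $316090.00 (to the nearest cent)

$316090.00


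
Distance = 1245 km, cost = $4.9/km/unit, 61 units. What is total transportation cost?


TC = dist * cost * units = 1245 * 4.9 * 61 = $372130.50

$372130.50


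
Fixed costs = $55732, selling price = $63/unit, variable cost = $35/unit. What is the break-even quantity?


Formula: BEQ = Fixed Costs / (Price - Variable Cost)
Contribution margin = $63 - $35 = $28/unit
BEQ = ceil($55732 / $28/unit) = ceil(1990.43) = 1991 units

1991 units


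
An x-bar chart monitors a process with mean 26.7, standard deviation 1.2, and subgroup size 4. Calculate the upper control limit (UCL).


UCL = 26.7 + 3 * 1.2 / sqrt(4)

28.5


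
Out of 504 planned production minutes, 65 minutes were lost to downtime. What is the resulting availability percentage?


Formula: Availability = (Planned Time - Downtime) / Planned Time * 100
Uptime = 504 - 65 = 439 min
Availability = 439 / 504 * 100 = 87.1%

87.1%


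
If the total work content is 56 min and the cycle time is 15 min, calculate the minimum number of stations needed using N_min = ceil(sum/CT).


Formula: N_min = ceil(Sum of Task Times / Cycle Time)
N_min = ceil(56 min / 15 min) = ceil(3.7333)
N_min = 4 stations

4


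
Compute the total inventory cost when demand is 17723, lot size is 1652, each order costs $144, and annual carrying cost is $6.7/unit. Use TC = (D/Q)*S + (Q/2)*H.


TC = 17723/1652 * 144 + 1652/2 * 6.7

$7079.06


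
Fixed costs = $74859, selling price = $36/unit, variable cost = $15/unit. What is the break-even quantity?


Formula: BEQ = Fixed Costs / (Price - Variable Cost)
Contribution margin = $36 - $15 = $21/unit
BEQ = ceil($74859 / $21/unit) = ceil(3564.71) = 3565 units

3565 units


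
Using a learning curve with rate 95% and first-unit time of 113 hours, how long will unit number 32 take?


Formula: T_n = T_1 * (learning_rate)^(log2(n)) where learning_rate = rate/100
Doublings = log2(32) = 5
T_n = 113 * 0.95^5
T_n = 113 * 0.7738 = 87.4 hours

87.4 hours


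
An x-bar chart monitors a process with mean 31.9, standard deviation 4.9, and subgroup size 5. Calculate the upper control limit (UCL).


UCL = 31.9 + 3 * 4.9 / sqrt(5)

38.47


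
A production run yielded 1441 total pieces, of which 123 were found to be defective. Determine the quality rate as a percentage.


Formula: Quality Rate = Good Pieces / Total Pieces * 100
Good pieces = 1441 - 123 = 1318
QR = 1318 / 1441 * 100 = 91.5%

91.5%


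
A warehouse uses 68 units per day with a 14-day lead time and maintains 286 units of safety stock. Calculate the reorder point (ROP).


Formula: ROP = (Daily Demand * Lead Time) + Safety Stock
Demand during lead time = 68 * 14 = 952 units
ROP = 952 + 286 = 1238 units

1238 units


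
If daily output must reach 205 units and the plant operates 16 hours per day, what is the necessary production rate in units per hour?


Formula: Production Rate = Daily Demand / Available Hours
Rate = 205 units/day / 16 hours/day
Rate = 12.8 units/hour

12.8 units/hour


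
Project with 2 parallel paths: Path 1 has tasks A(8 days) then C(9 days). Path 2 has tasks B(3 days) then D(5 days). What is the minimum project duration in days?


Path 1 = 8 + 9 = 17 days
Path 2 = 3 + 5 = 8 days
Duration = max(17, 8) = 17 days

17 days


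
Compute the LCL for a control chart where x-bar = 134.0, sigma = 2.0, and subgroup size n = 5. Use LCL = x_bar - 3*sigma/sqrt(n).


LCL = 134.0 - 3 * 2.0 / sqrt(5)

131.32


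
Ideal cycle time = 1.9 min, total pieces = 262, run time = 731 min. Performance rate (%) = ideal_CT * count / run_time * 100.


Formula: Performance = (Ideal CT * Total Count) / Run Time * 100
Ideal output time = 1.9 * 262 = 497.8 min
Performance = 497.8 / 731 * 100 = 68.1%

68.1%


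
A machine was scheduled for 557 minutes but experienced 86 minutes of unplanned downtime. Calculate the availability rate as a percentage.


Formula: Availability = (Planned Time - Downtime) / Planned Time * 100
Uptime = 557 - 86 = 471 min
Availability = 471 / 557 * 100 = 84.6%

84.6%


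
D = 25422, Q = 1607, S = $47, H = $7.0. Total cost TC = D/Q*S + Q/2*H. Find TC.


TC = 25422/1607 * 47 + 1607/2 * 7.0

$6368.02


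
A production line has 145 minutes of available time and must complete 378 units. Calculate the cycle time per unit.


Formula: CT = Available Time / Number of Units
CT = 145 min / 378 units
CT = 0.38 min/unit

0.38 min/unit


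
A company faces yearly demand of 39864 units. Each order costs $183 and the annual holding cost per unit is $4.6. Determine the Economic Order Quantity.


Formula: EOQ = sqrt(2 * D * S / H)
Numerator: 2 * 39864 * 183 = 14590224
2DS/H = 14590224 / 4.6 = 3171787.8
EOQ = sqrt(3171787.8) = 1781.0 units

1781.0 units


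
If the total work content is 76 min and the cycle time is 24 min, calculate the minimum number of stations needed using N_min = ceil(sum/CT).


Formula: N_min = ceil(Sum of Task Times / Cycle Time)
N_min = ceil(76 min / 24 min) = ceil(3.1667)
N_min = 4 stations

4


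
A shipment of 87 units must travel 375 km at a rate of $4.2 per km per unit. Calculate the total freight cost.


TC = dist * cost * units = 375 * 4.2 * 87 = $137025.00

$137025.00


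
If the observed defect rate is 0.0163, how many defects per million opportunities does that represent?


DPMO = defect_rate * 1000000 = 0.0163 * 1000000

16300


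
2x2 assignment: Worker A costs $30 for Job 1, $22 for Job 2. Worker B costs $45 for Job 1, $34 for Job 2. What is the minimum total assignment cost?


Option 1: A->1 + B->2 = $30 + $34 = $64
Option 2: A->2 + B->1 = $22 + $45 = $67
Min cost = min($64, $67) = $64

$64


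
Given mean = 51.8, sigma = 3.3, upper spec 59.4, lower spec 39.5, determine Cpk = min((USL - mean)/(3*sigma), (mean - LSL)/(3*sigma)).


Cpu = (59.4 - 51.8) / (3 * 3.3) = 0.77
Cpl = (51.8 - 39.5) / (3 * 3.3) = 1.24
Cpk = min(0.77, 1.24) = 0.77

0.77


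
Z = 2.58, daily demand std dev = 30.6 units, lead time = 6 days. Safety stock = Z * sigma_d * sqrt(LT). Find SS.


Formula: SS = z * sigma_d * sqrt(LT)
sqrt(LT) = sqrt(6) = 2.4495
SS = 2.58 * 30.6 * 2.4495
SS = 193.4 units

193.4 units


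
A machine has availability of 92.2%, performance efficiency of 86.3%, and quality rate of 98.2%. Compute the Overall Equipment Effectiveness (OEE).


Formula: OEE = Availability * Performance * Quality / 10000
A * P = 92.2% * 86.3% / 100 = 79.57%
OEE = 79.57% * 98.2% / 100 = 78.1%

78.1%


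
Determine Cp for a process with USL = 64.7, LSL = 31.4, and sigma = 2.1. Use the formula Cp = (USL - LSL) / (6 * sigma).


Cp = (64.7 - 31.4) / (6 * 2.1)

2.64


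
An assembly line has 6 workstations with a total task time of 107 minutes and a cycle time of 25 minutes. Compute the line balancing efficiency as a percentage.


Formula: Efficiency = Sum of Task Times / (N_stations * CT) * 100
Total station capacity = 6 stations * 25 min = 150 min
Efficiency = 107 / 150 * 100 = 71.3%

71.3%


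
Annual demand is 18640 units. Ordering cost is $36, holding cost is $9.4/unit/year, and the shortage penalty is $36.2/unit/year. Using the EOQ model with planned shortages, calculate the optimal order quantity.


Formula: EOQ* = sqrt(2DS/H) * sqrt((H+P)/P)
Base EOQ = sqrt(2*18640*36/9.4) = 377.86 units
Correction = sqrt((9.4+36.2)/36.2) = 1.12235
EOQ* = 377.86 * 1.12235 = 424.1 units

424.1 units


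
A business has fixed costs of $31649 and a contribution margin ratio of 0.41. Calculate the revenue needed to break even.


Formula: BER = Fixed Costs / Contribution Margin Ratio
BER = $31649 / 0.41
BER = $77192.68 (to the nearest cent)

$77192.68


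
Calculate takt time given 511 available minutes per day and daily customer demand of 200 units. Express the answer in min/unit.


Formula: Takt Time = Available Production Time / Customer Demand
Takt = 511 min/day / 200 units/day
Takt = 2.56 min/unit

2.56 min/unit


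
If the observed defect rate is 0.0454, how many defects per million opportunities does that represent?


DPMO = defect_rate * 1000000 = 0.0454 * 1000000

45400


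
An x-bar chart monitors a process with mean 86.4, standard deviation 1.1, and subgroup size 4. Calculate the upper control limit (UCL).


UCL = 86.4 + 3 * 1.1 / sqrt(4)

88.05


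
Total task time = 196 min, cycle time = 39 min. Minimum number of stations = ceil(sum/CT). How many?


Formula: N_min = ceil(Sum of Task Times / Cycle Time)
N_min = ceil(196 min / 39 min) = ceil(5.0256)
N_min = 6 stations

6


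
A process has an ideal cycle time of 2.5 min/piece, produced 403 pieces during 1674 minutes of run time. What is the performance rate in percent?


Formula: Performance = (Ideal CT * Total Count) / Run Time * 100
Ideal output time = 2.5 * 403 = 1007.5 min
Performance = 1007.5 / 1674 * 100 = 60.2%

60.2%


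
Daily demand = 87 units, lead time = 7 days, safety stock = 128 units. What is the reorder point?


Formula: ROP = (Daily Demand * Lead Time) + Safety Stock
Demand during lead time = 87 * 7 = 609 units
ROP = 609 + 128 = 737 units

737 units


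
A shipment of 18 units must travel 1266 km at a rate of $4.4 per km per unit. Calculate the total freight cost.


TC = dist * cost * units = 1266 * 4.4 * 18 = $100267.20

$100267.20


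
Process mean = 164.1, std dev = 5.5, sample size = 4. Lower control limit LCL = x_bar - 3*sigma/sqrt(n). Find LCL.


LCL = 164.1 - 3 * 5.5 / sqrt(4)

155.85


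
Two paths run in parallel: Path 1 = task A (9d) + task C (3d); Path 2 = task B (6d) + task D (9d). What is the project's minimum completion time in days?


Path 1 = 9 + 3 = 12 days
Path 2 = 6 + 9 = 15 days
Duration = max(12, 15) = 15 days

15 days


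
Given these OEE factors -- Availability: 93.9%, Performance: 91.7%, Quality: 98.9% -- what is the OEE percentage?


Formula: OEE = Availability * Performance * Quality / 10000
A * P = 93.9% * 91.7% / 100 = 86.11%
OEE = 86.11% * 98.9% / 100 = 85.2%

85.2%


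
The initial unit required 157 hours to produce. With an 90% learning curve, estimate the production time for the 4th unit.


Formula: T_n = T_1 * (learning_rate)^(log2(n)) where learning_rate = rate/100
Doublings = log2(4) = 2
T_n = 157 * 0.9^2
T_n = 157 * 0.81 = 127.2 hours

127.2 hours


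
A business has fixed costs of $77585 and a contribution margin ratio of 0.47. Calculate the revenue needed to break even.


Formula: BER = Fixed Costs / Contribution Margin Ratio
BER = $77585 / 0.47
BER = $165074.47 (to the nearest cent)

$165074.47


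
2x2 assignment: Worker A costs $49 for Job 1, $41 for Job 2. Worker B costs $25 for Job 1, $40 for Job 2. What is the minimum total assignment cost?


Option 1: A->1 + B->2 = $49 + $40 = $89
Option 2: A->2 + B->1 = $41 + $25 = $66
Min cost = min($89, $66) = $66

$66


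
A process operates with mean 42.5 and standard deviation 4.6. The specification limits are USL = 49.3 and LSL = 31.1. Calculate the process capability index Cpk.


Cpu = (49.3 - 42.5) / (3 * 4.6) = 0.49
Cpl = (42.5 - 31.1) / (3 * 4.6) = 0.83
Cpk = min(0.49, 0.83) = 0.49

0.49


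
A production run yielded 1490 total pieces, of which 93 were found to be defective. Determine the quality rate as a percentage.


Formula: Quality Rate = Good Pieces / Total Pieces * 100
Good pieces = 1490 - 93 = 1397
QR = 1397 / 1490 * 100 = 93.8%

93.8%


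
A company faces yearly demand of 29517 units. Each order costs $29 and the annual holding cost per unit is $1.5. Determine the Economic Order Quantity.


Formula: EOQ = sqrt(2 * D * S / H)
Numerator: 2 * 29517 * 29 = 1711986
2DS/H = 1711986 / 1.5 = 1141324.0
EOQ = sqrt(1141324.0) = 1068.3 units

1068.3 units


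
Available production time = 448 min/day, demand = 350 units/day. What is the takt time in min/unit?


Formula: Takt Time = Available Production Time / Customer Demand
Takt = 448 min/day / 350 units/day
Takt = 1.28 min/unit

1.28 min/unit


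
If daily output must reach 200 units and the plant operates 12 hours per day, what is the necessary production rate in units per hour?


Formula: Production Rate = Daily Demand / Available Hours
Rate = 200 units/day / 12 hours/day
Rate = 16.7 units/hour

16.7 units/hour


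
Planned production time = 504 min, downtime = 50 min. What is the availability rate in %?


Formula: Availability = (Planned Time - Downtime) / Planned Time * 100
Uptime = 504 - 50 = 454 min
Availability = 454 / 504 * 100 = 90.1%

90.1%


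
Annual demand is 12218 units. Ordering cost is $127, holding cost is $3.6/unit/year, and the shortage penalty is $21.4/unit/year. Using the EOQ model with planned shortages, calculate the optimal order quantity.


Formula: EOQ* = sqrt(2DS/H) * sqrt((H+P)/P)
Base EOQ = sqrt(2*12218*127/3.6) = 928.47 units
Correction = sqrt((3.6+21.4)/21.4) = 1.08084
EOQ* = 928.47 * 1.08084 = 1003.5 units

1003.5 units


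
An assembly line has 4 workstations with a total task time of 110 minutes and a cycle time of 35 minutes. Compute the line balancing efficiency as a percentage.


Formula: Efficiency = Sum of Task Times / (N_stations * CT) * 100
Total station capacity = 4 stations * 35 min = 140 min
Efficiency = 110 / 140 * 100 = 78.6%

78.6%


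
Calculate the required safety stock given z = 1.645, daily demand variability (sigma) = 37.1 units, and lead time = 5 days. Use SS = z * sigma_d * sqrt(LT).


Formula: SS = z * sigma_d * sqrt(LT)
sqrt(LT) = sqrt(5) = 2.2361
SS = 1.645 * 37.1 * 2.2361
SS = 136.5 units

136.5 units


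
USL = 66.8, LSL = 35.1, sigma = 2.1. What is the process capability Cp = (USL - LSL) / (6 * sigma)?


Cp = (66.8 - 35.1) / (6 * 2.1)

2.52


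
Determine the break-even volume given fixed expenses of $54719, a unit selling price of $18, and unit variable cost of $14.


Formula: BEQ = Fixed Costs / (Price - Variable Cost)
Contribution margin = $18 - $14 = $4/unit
BEQ = ceil($54719 / $4/unit) = ceil(13679.75) = 13680 units

13680 units


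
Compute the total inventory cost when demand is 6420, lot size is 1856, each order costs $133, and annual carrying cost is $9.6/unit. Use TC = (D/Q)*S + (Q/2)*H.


TC = 6420/1856 * 133 + 1856/2 * 9.6

$9368.85


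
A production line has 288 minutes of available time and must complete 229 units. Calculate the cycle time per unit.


Formula: CT = Available Time / Number of Units
CT = 288 min / 229 units
CT = 1.26 min/unit

1.26 min/unit


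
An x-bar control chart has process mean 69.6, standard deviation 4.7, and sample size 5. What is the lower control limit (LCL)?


LCL = 69.6 - 3 * 4.7 / sqrt(5)

63.29


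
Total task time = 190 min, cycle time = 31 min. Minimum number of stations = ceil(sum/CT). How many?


Formula: N_min = ceil(Sum of Task Times / Cycle Time)
N_min = ceil(190 min / 31 min) = ceil(6.129)
N_min = 7 stations

7


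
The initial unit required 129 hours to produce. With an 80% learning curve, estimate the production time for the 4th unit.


Formula: T_n = T_1 * (learning_rate)^(log2(n)) where learning_rate = rate/100
Doublings = log2(4) = 2
T_n = 129 * 0.8^2
T_n = 129 * 0.64 = 82.6 hours

82.6 hours


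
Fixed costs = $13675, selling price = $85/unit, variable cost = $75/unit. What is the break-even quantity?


Formula: BEQ = Fixed Costs / (Price - Variable Cost)
Contribution margin = $85 - $75 = $10/unit
BEQ = ceil($13675 / $10/unit) = ceil(1367.5) = 1368 units

1368 units


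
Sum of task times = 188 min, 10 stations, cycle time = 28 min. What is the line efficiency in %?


Formula: Efficiency = Sum of Task Times / (N_stations * CT) * 100
Total station capacity = 10 stations * 28 min = 280 min
Efficiency = 188 / 280 * 100 = 67.1%

67.1%


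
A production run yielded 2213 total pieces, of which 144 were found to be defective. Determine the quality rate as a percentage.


Formula: Quality Rate = Good Pieces / Total Pieces * 100
Good pieces = 2213 - 144 = 2069
QR = 2069 / 2213 * 100 = 93.5%

93.5%


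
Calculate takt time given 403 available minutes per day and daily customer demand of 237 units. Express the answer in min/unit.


Formula: Takt Time = Available Production Time / Customer Demand
Takt = 403 min/day / 237 units/day
Takt = 1.7 min/unit

1.7 min/unit


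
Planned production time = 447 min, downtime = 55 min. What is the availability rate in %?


Formula: Availability = (Planned Time - Downtime) / Planned Time * 100
Uptime = 447 - 55 = 392 min
Availability = 392 / 447 * 100 = 87.7%

87.7%


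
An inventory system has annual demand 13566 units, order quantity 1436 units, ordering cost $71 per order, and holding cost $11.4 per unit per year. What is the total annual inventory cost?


TC = 13566/1436 * 71 + 1436/2 * 11.4

$8855.94


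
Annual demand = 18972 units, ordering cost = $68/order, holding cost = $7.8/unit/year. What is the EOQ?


Formula: EOQ = sqrt(2 * D * S / H)
Numerator: 2 * 18972 * 68 = 2580192
2DS/H = 2580192 / 7.8 = 330793.8
EOQ = sqrt(330793.8) = 575.1 units

575.1 units


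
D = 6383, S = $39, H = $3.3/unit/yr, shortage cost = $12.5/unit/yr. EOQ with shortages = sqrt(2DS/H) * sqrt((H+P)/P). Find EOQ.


Formula: EOQ* = sqrt(2DS/H) * sqrt((H+P)/P)
Base EOQ = sqrt(2*6383*39/3.3) = 388.42 units
Correction = sqrt((3.3+12.5)/12.5) = 1.12428
EOQ* = 388.42 * 1.12428 = 436.7 units

436.7 units


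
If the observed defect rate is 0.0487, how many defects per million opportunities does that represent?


DPMO = defect_rate * 1000000 = 0.0487 * 1000000

48700


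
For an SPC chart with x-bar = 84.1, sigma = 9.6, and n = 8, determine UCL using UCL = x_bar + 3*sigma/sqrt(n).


UCL = 84.1 + 3 * 9.6 / sqrt(8)

94.28


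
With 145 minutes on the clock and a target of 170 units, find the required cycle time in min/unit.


Formula: CT = Available Time / Number of Units
CT = 145 min / 170 units
CT = 0.85 min/unit

0.85 min/unit
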